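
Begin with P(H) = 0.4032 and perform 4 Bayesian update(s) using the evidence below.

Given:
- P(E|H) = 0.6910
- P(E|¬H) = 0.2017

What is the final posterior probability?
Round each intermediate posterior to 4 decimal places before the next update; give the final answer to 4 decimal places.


Sequential Bayesian updating:

Initial prior: P(H) = 0.4032

Update 1:
  P(E) = 0.6910 × 0.4032 + 0.2017 × 0.5968 = 0.27861120 + 0.12037456 = 0.39898576
  P(H|E) = 0.27861120 / 0.39898576 = 0.6983

Update 2:
  P(E) = 0.6910 × 0.6983 + 0.2017 × 0.3017 = 0.48252530 + 0.06085289 = 0.54337819
  P(H|E) = 0.48252530 / 0.54337819 = 0.8880

Update 3:
  P(E) = 0.6910 × 0.8880 + 0.2017 × 0.1120 = 0.61360800 + 0.02259040 = 0.63619840
  P(H|E) = 0.61360800 / 0.63619840 = 0.9645

Update 4:
  P(E) = 0.6910 × 0.9645 + 0.2017 × 0.0355 = 0.66646950 + 0.00716035 = 0.67362985
  P(H|E) = 0.66646950 / 0.67362985 = 0.9894

Final posterior: 0.9894


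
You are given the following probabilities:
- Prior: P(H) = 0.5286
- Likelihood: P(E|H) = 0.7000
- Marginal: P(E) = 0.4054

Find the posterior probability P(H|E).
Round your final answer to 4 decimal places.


Using Bayes' theorem:

P(H|E) = P(E|H) × P(H) / P(E)
       = 0.7000 × 0.5286 / 0.4054
       = 0.37002000 / 0.4054
       = 0.9127

The evidence strengthens our belief in H.
Prior: 0.5286 → Posterior: 0.9127


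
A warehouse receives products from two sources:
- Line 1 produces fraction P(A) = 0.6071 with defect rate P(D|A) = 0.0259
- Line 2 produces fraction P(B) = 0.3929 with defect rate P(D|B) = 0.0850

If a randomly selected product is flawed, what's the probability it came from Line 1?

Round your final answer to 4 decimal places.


Let A = from Line 1, D = flawed

Given:
- P(A) = 0.6071, P(B) = 0.3929
- P(D|A) = 0.0259, P(D|B) = 0.0850

Step 1: Find P(D)
P(D) = P(D|A)P(A) + P(D|B)P(B)
     = 0.0259 × 0.6071 + 0.0850 × 0.3929
     = 0.01572389 + 0.03339650
     = 0.04912039

Step 2: Apply Bayes' theorem
P(A|D) = P(D|A)P(A) / P(D)
       = 0.01572389 / 0.04912039
       = 0.3201


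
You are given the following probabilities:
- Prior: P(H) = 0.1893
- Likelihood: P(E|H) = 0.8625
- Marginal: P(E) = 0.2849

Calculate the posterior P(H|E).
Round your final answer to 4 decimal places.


Using Bayes' theorem:

P(H|E) = P(E|H) × P(H) / P(E)
       = 0.8625 × 0.1893 / 0.2849
       = 0.16327125 / 0.2849
       = 0.5731

The evidence strengthens our belief in H.
Prior: 0.1893 → Posterior: 0.5731


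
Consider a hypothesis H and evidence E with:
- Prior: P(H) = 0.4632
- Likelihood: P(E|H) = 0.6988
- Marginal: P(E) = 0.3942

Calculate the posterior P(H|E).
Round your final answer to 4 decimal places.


Using Bayes' theorem:

P(H|E) = P(E|H) × P(H) / P(E)
       = 0.6988 × 0.4632 / 0.3942
       = 0.32368416 / 0.3942
       = 0.8211

The evidence strengthens our belief in H.
Prior: 0.4632 → Posterior: 0.8211


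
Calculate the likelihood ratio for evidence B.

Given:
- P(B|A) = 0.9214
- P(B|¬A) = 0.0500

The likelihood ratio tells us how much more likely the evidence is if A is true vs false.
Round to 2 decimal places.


Likelihood Ratio (LR) = P(B|A) / P(B|¬A)

LR = 0.9214 / 0.0500
   = 18.43

The evidence is 18.43 times more likely if A is true than if A is false.
Since LR > 1, the evidence supports A over ¬A.


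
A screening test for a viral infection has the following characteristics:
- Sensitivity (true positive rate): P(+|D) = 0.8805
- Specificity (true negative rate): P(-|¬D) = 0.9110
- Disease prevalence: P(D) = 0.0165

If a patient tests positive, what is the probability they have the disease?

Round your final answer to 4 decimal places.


Let D = has disease, + = positive test

Given:
- P(D) = 0.0165 (prevalence)
- P(+|D) = 0.8805 (sensitivity)
- P(-|¬D) = 0.9110 (specificity)
- P(+|¬D) = 0.0890 (false positive rate = 1 - specificity)

Step 1: Find P(+)
P(+) = P(+|D)P(D) + P(+|¬D)P(¬D)
     = 0.8805 × 0.0165 + 0.0890 × 0.9835
     = 0.01452825 + 0.08753150
     = 0.10205975

Step 2: Apply Bayes' theorem for P(D|+)
P(D|+) = P(+|D)P(D) / P(+)
       = 0.01452825 / 0.10205975
       = 0.1424


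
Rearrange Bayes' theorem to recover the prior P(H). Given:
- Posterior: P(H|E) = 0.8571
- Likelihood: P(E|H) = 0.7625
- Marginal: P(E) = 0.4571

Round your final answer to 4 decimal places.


From Bayes' theorem: P(H|E) = P(E|H) × P(H) / P(E)

Rearranging for P(H):
P(H) = P(H|E) × P(E) / P(E|H)
     = 0.8571 × 0.4571 / 0.7625
     = 0.39178041 / 0.7625
     = 0.5138


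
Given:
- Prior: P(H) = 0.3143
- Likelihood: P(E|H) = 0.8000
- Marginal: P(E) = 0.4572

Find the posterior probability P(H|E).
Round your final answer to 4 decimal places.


Using Bayes' theorem:

P(H|E) = P(E|H) × P(H) / P(E)
       = 0.8000 × 0.3143 / 0.4572
       = 0.25144000 / 0.4572
       = 0.5500

The evidence strengthens our belief in H.
Prior: 0.3143 → Posterior: 0.5500


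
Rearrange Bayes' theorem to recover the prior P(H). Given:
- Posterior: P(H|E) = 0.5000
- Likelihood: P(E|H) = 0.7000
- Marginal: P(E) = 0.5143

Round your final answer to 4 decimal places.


From Bayes' theorem: P(H|E) = P(E|H) × P(H) / P(E)

Rearranging for P(H):
P(H) = P(H|E) × P(E) / P(E|H)
     = 0.5000 × 0.5143 / 0.7000
     = 0.25715000 / 0.7000
     = 0.3674


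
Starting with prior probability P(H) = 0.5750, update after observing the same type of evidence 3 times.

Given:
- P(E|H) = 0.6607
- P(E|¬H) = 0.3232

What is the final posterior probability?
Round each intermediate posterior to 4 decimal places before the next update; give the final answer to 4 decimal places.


Sequential Bayesian updating:

Initial prior: P(H) = 0.5750

Update 1:
  P(E) = 0.6607 × 0.5750 + 0.3232 × 0.4250 = 0.37990250 + 0.13736000 = 0.51726250
  P(H|E) = 0.37990250 / 0.51726250 = 0.7344

Update 2:
  P(E) = 0.6607 × 0.7344 + 0.3232 × 0.2656 = 0.48521808 + 0.08584192 = 0.57106000
  P(H|E) = 0.48521808 / 0.57106000 = 0.8497

Update 3:
  P(E) = 0.6607 × 0.8497 + 0.3232 × 0.1503 = 0.56139679 + 0.04857696 = 0.60997375
  P(H|E) = 0.56139679 / 0.60997375 = 0.9204

Final posterior: 0.9204


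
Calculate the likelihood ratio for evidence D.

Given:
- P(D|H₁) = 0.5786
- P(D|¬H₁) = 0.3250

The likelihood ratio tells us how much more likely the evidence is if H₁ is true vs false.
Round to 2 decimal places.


Likelihood Ratio (LR) = P(D|H₁) / P(D|¬H₁)

LR = 0.5786 / 0.3250
   = 1.78

The evidence is 1.78 times more likely if H₁ is true than if H₁ is false.
LR > 1, so observing D raises the odds in favor of H₁.


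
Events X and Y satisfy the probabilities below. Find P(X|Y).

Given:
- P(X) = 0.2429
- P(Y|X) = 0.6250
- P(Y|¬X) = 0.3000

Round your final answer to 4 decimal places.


Bayes' theorem: P(X|Y) = P(Y|X) × P(X) / P(Y)

Step 1: Calculate P(Y) using law of total probability
P(Y) = P(Y|X)P(X) + P(Y|¬X)P(¬X)
     = 0.6250 × 0.2429 + 0.3000 × 0.7571
     = 0.15181250 + 0.22713000
     = 0.37894250

Step 2: Apply Bayes' theorem
P(X|Y) = P(Y|X) × P(X) / P(Y)
       = 0.15181250 / 0.37894250
       = 0.4006


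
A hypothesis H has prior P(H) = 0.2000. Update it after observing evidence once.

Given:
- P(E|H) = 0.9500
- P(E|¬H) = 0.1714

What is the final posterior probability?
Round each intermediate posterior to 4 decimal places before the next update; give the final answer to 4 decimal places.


Sequential Bayesian updating:

Initial prior: P(H) = 0.2000

Update 1:
  P(E) = 0.9500 × 0.2000 + 0.1714 × 0.8000 = 0.19000000 + 0.13712000 = 0.32712000
  P(H|E) = 0.19000000 / 0.32712000 = 0.5808

Final posterior: 0.5808


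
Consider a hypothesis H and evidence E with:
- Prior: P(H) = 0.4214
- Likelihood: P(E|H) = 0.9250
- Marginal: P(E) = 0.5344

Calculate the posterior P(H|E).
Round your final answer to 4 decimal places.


Using Bayes' theorem:

P(H|E) = P(E|H) × P(H) / P(E)
       = 0.9250 × 0.4214 / 0.5344
       = 0.38979500 / 0.5344
       = 0.7294

The evidence strengthens our belief in H.
Prior: 0.4214 → Posterior: 0.7294


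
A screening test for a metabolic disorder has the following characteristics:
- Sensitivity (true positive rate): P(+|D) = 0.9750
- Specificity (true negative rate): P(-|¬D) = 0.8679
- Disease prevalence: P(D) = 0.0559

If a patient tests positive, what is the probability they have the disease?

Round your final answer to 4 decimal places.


Let D = has disease, + = positive test

Given:
- P(D) = 0.0559 (prevalence)
- P(+|D) = 0.9750 (sensitivity)
- P(-|¬D) = 0.8679 (specificity)
- P(+|¬D) = 0.1321 (false positive rate = 1 - specificity)

Step 1: Find P(+)
P(+) = P(+|D)P(D) + P(+|¬D)P(¬D)
     = 0.9750 × 0.0559 + 0.1321 × 0.9441
     = 0.05450250 + 0.12471561
     = 0.17921811

Step 2: Apply Bayes' theorem for P(D|+)
P(D|+) = P(+|D)P(D) / P(+)
       = 0.05450250 / 0.17921811
       = 0.3041


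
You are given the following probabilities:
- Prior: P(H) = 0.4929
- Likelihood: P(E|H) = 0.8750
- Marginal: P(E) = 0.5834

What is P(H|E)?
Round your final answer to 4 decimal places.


Using Bayes' theorem:

P(H|E) = P(E|H) × P(H) / P(E)
       = 0.8750 × 0.4929 / 0.5834
       = 0.43128750 / 0.5834
       = 0.7393

The evidence strengthens our belief in H.
Prior: 0.4929 → Posterior: 0.7393


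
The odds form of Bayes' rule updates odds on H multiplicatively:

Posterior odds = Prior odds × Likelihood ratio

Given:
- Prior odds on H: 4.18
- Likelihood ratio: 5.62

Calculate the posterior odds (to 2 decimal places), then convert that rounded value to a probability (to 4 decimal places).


Step 1: Calculate posterior odds
Posterior odds = Prior odds × LR
               = 4.18 × 5.62
               = 23.49

Step 2: Convert to probability
P(H|E) = Posterior odds / (1 + Posterior odds)
       = 23.49 / (1 + 23.49)
       = 23.49 / 24.49
       = 0.9592

The evidence increased P(H) from 0.8069 to 0.9592.


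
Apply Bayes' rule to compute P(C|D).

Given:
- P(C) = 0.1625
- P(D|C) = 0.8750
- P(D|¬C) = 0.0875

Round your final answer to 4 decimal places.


Bayes' theorem: P(C|D) = P(D|C) × P(C) / P(D)

Step 1: Calculate P(D) using law of total probability
P(D) = P(D|C)P(C) + P(D|¬C)P(¬C)
     = 0.8750 × 0.1625 + 0.0875 × 0.8375
     = 0.14218750 + 0.07328125
     = 0.21546875

Step 2: Apply Bayes' theorem
P(C|D) = P(D|C) × P(C) / P(D)
       = 0.14218750 / 0.21546875
       = 0.6599


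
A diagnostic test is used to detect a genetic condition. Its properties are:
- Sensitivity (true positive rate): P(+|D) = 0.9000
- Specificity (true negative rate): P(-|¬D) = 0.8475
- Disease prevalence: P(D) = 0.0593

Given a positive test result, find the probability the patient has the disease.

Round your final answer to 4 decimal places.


Let D = has disease, + = positive test

Given:
- P(D) = 0.0593 (prevalence)
- P(+|D) = 0.9000 (sensitivity)
- P(-|¬D) = 0.8475 (specificity)
- P(+|¬D) = 0.1525 (false positive rate = 1 - specificity)

Step 1: Find P(+)
P(+) = P(+|D)P(D) + P(+|¬D)P(¬D)
     = 0.9000 × 0.0593 + 0.1525 × 0.9407
     = 0.05337000 + 0.14345675
     = 0.19682675

Step 2: Apply Bayes' theorem for P(D|+)
P(D|+) = P(+|D)P(D) / P(+)
       = 0.05337000 / 0.19682675
       = 0.2712


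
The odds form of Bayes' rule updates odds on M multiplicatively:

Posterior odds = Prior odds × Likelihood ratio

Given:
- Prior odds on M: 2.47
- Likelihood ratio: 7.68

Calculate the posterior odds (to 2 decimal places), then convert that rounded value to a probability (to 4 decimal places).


Step 1: Calculate posterior odds
Posterior odds = Prior odds × LR
               = 2.47 × 7.68
               = 18.97

Step 2: Convert to probability
P(M|E) = Posterior odds / (1 + Posterior odds)
       = 18.97 / (1 + 18.97)
       = 18.97 / 19.97
       = 0.9499

The evidence increased P(M) from 0.7118 to 0.9499.


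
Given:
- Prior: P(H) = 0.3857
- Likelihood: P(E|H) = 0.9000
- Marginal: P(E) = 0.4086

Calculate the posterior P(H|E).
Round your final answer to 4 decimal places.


Using Bayes' theorem:

P(H|E) = P(E|H) × P(H) / P(E)
       = 0.9000 × 0.3857 / 0.4086
       = 0.34713000 / 0.4086
       = 0.8496

The evidence strengthens our belief in H.
Prior: 0.3857 → Posterior: 0.8496


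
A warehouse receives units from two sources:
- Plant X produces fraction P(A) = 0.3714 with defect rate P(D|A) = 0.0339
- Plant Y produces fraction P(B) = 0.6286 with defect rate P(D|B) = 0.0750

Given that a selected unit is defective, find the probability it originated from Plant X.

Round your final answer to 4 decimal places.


Let A = from Plant X, D = defective

Given:
- P(A) = 0.3714, P(B) = 0.6286
- P(D|A) = 0.0339, P(D|B) = 0.0750

Step 1: Find P(D)
P(D) = P(D|A)P(A) + P(D|B)P(B)
     = 0.0339 × 0.3714 + 0.0750 × 0.6286
     = 0.01259046 + 0.04714500
     = 0.05973546

Step 2: Apply Bayes' theorem
P(A|D) = P(D|A)P(A) / P(D)
       = 0.01259046 / 0.05973546
       = 0.2108


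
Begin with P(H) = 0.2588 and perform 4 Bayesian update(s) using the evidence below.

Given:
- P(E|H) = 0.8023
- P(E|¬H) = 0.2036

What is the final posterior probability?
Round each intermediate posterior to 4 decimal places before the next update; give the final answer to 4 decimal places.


Sequential Bayesian updating:

Initial prior: P(H) = 0.2588

Update 1:
  P(E) = 0.8023 × 0.2588 + 0.2036 × 0.7412 = 0.20763524 + 0.15090832 = 0.35854356
  P(H|E) = 0.20763524 / 0.35854356 = 0.5791

Update 2:
  P(E) = 0.8023 × 0.5791 + 0.2036 × 0.4209 = 0.46461193 + 0.08569524 = 0.55030717
  P(H|E) = 0.46461193 / 0.55030717 = 0.8443

Update 3:
  P(E) = 0.8023 × 0.8443 + 0.2036 × 0.1557 = 0.67738189 + 0.03170052 = 0.70908241
  P(H|E) = 0.67738189 / 0.70908241 = 0.9553

Update 4:
  P(E) = 0.8023 × 0.9553 + 0.2036 × 0.0447 = 0.76643719 + 0.00910092 = 0.77553811
  P(H|E) = 0.76643719 / 0.77553811 = 0.9883

Final posterior: 0.9883


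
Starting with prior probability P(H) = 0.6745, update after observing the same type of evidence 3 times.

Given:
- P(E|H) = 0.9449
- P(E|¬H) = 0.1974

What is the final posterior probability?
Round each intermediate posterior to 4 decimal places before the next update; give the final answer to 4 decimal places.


Sequential Bayesian updating:

Initial prior: P(H) = 0.6745

Update 1:
  P(E) = 0.9449 × 0.6745 + 0.1974 × 0.3255 = 0.63733505 + 0.06425370 = 0.70158875
  P(H|E) = 0.63733505 / 0.70158875 = 0.9084

Update 2:
  P(E) = 0.9449 × 0.9084 + 0.1974 × 0.0916 = 0.85834716 + 0.01808184 = 0.87642900
  P(H|E) = 0.85834716 / 0.87642900 = 0.9794

Update 3:
  P(E) = 0.9449 × 0.9794 + 0.1974 × 0.0206 = 0.92543506 + 0.00406644 = 0.92950150
  P(H|E) = 0.92543506 / 0.92950150 = 0.9956

Final posterior: 0.9956


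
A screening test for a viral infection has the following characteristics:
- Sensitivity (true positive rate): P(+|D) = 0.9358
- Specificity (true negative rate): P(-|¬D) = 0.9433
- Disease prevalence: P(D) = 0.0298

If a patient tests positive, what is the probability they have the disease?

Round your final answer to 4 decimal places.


Let D = has disease, + = positive test

Given:
- P(D) = 0.0298 (prevalence)
- P(+|D) = 0.9358 (sensitivity)
- P(-|¬D) = 0.9433 (specificity)
- P(+|¬D) = 0.0567 (false positive rate = 1 - specificity)

Step 1: Find P(+)
P(+) = P(+|D)P(D) + P(+|¬D)P(¬D)
     = 0.9358 × 0.0298 + 0.0567 × 0.9702
     = 0.02788684 + 0.05501034
     = 0.08289718

Step 2: Apply Bayes' theorem for P(D|+)
P(D|+) = P(+|D)P(D) / P(+)
       = 0.02788684 / 0.08289718
       = 0.3364


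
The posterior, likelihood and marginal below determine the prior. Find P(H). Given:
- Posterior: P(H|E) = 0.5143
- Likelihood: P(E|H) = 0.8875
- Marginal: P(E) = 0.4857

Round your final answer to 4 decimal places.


From Bayes' theorem: P(H|E) = P(E|H) × P(H) / P(E)

Rearranging for P(H):
P(H) = P(H|E) × P(E) / P(E|H)
     = 0.5143 × 0.4857 / 0.8875
     = 0.24979551 / 0.8875
     = 0.2815


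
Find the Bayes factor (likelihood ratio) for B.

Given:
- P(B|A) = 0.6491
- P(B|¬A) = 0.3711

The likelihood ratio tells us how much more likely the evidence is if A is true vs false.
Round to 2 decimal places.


Likelihood Ratio (LR) = P(B|A) / P(B|¬A)

LR = 0.6491 / 0.3711
   = 1.75

The evidence is 1.75 times more likely if A is true than if A is false.
Since LR > 1, the evidence supports A over ¬A.


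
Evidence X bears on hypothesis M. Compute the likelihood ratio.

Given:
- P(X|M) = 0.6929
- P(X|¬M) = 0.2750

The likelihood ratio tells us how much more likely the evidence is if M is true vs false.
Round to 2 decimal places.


Likelihood Ratio (LR) = P(X|M) / P(X|¬M)

LR = 0.6929 / 0.2750
   = 2.52

The evidence is 2.52 times more likely if M is true than if M is false.
Since LR > 1, the evidence supports M over ¬M.


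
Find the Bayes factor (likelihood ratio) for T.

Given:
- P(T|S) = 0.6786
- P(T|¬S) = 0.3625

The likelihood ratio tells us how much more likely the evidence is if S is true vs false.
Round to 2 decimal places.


Likelihood Ratio (LR) = P(T|S) / P(T|¬S)

LR = 0.6786 / 0.3625
   = 1.87

The evidence is 1.87 times more likely if S is true than if S is false.
LR > 1, so observing T raises the odds in favor of S.


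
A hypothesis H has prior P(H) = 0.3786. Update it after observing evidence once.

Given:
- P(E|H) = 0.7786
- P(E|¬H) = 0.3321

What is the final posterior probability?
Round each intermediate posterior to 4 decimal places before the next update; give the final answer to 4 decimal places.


Sequential Bayesian updating:

Initial prior: P(H) = 0.3786

Update 1:
  P(E) = 0.7786 × 0.3786 + 0.3321 × 0.6214 = 0.29477796 + 0.20636694 = 0.50114490
  P(H|E) = 0.29477796 / 0.50114490 = 0.5882

Final posterior: 0.5882


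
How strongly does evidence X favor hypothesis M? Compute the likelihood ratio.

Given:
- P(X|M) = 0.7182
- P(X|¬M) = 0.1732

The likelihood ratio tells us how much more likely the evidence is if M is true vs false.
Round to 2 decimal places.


Likelihood Ratio (LR) = P(X|M) / P(X|¬M)

LR = 0.7182 / 0.1732
   = 4.15

The evidence is 4.15 times more likely if M is true than if M is false.
Because LR exceeds 1, X is evidence for M.


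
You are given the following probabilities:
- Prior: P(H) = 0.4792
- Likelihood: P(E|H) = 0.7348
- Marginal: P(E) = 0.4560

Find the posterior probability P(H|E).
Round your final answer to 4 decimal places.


Using Bayes' theorem:

P(H|E) = P(E|H) × P(H) / P(E)
       = 0.7348 × 0.4792 / 0.4560
       = 0.35211616 / 0.4560
       = 0.7722

The evidence strengthens our belief in H.
Prior: 0.4792 → Posterior: 0.7722


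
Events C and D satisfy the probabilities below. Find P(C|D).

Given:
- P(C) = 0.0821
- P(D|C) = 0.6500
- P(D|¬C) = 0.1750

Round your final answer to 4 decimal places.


Bayes' theorem: P(C|D) = P(D|C) × P(C) / P(D)

Step 1: Calculate P(D) using law of total probability
P(D) = P(D|C)P(C) + P(D|¬C)P(¬C)
     = 0.6500 × 0.0821 + 0.1750 × 0.9179
     = 0.05336500 + 0.16063250
     = 0.21399750

Step 2: Apply Bayes' theorem
P(C|D) = P(D|C) × P(C) / P(D)
       = 0.05336500 / 0.21399750
       = 0.2494


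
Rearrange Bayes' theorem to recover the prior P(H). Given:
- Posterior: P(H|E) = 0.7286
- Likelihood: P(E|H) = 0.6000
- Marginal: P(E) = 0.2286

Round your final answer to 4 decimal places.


From Bayes' theorem: P(H|E) = P(E|H) × P(H) / P(E)

Rearranging for P(H):
P(H) = P(H|E) × P(E) / P(E|H)
     = 0.7286 × 0.2286 / 0.6000
     = 0.16655796 / 0.6000
     = 0.2776


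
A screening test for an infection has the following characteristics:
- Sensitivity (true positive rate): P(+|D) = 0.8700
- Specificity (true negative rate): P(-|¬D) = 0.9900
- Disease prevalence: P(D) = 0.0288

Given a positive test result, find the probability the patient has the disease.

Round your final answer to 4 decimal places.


Let D = has disease, + = positive test

Given:
- P(D) = 0.0288 (prevalence)
- P(+|D) = 0.8700 (sensitivity)
- P(-|¬D) = 0.9900 (specificity)
- P(+|¬D) = 0.0100 (false positive rate = 1 - specificity)

Step 1: Find P(+)
P(+) = P(+|D)P(D) + P(+|¬D)P(¬D)
     = 0.8700 × 0.0288 + 0.0100 × 0.9712
     = 0.02505600 + 0.00971200
     = 0.03476800

Step 2: Apply Bayes' theorem for P(D|+)
P(D|+) = P(+|D)P(D) / P(+)
       = 0.02505600 / 0.03476800
       = 0.7207


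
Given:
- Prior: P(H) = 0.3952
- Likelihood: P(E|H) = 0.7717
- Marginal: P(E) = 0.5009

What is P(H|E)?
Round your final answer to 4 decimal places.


Using Bayes' theorem:

P(H|E) = P(E|H) × P(H) / P(E)
       = 0.7717 × 0.3952 / 0.5009
       = 0.30497584 / 0.5009
       = 0.6089

The evidence strengthens our belief in H.
Prior: 0.3952 → Posterior: 0.6089


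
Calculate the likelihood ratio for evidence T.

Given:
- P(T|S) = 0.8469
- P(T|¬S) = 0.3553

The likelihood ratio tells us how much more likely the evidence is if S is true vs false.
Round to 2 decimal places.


Likelihood Ratio (LR) = P(T|S) / P(T|¬S)

LR = 0.8469 / 0.3553
   = 2.38

The evidence is 2.38 times more likely if S is true than if S is false.
Because LR exceeds 1, T is evidence for S.


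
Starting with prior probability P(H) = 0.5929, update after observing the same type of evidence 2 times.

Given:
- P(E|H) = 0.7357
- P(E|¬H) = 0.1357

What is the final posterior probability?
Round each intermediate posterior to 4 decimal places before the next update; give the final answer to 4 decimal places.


Sequential Bayesian updating:

Initial prior: P(H) = 0.5929

Update 1:
  P(E) = 0.7357 × 0.5929 + 0.1357 × 0.4071 = 0.43619653 + 0.05524347 = 0.49144000
  P(H|E) = 0.43619653 / 0.49144000 = 0.8876

Update 2:
  P(E) = 0.7357 × 0.8876 + 0.1357 × 0.1124 = 0.65300732 + 0.01525268 = 0.66826000
  P(H|E) = 0.65300732 / 0.66826000 = 0.9772

Final posterior: 0.9772


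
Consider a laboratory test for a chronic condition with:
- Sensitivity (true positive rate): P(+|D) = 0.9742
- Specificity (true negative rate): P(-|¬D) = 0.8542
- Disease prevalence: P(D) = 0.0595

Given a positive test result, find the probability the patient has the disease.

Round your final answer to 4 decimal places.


Let D = has disease, + = positive test

Given:
- P(D) = 0.0595 (prevalence)
- P(+|D) = 0.9742 (sensitivity)
- P(-|¬D) = 0.8542 (specificity)
- P(+|¬D) = 0.1458 (false positive rate = 1 - specificity)

Step 1: Find P(+)
P(+) = P(+|D)P(D) + P(+|¬D)P(¬D)
     = 0.9742 × 0.0595 + 0.1458 × 0.9405
     = 0.05796490 + 0.13712490
     = 0.19508980

Step 2: Apply Bayes' theorem for P(D|+)
P(D|+) = P(+|D)P(D) / P(+)
       = 0.05796490 / 0.19508980
       = 0.2971


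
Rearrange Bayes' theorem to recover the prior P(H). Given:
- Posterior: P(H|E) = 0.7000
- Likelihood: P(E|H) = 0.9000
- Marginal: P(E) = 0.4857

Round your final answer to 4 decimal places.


From Bayes' theorem: P(H|E) = P(E|H) × P(H) / P(E)

Rearranging for P(H):
P(H) = P(H|E) × P(E) / P(E|H)
     = 0.7000 × 0.4857 / 0.9000
     = 0.33999000 / 0.9000
     = 0.3778


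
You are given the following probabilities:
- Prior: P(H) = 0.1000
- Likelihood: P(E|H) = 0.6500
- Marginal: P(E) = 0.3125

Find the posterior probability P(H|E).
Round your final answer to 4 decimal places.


Using Bayes' theorem:

P(H|E) = P(E|H) × P(H) / P(E)
       = 0.6500 × 0.1000 / 0.3125
       = 0.06500000 / 0.3125
       = 0.2080

The evidence strengthens our belief in H.
Prior: 0.1000 → Posterior: 0.2080


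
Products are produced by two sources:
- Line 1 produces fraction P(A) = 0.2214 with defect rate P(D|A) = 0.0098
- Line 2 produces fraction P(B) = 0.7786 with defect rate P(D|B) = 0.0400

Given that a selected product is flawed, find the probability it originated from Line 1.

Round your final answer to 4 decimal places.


Let A = from Line 1, D = flawed

Given:
- P(A) = 0.2214, P(B) = 0.7786
- P(D|A) = 0.0098, P(D|B) = 0.0400

Step 1: Find P(D)
P(D) = P(D|A)P(A) + P(D|B)P(B)
     = 0.0098 × 0.2214 + 0.0400 × 0.7786
     = 0.00216972 + 0.03114400
     = 0.03331372

Step 2: Apply Bayes' theorem
P(A|D) = P(D|A)P(A) / P(D)
       = 0.00216972 / 0.03331372
       = 0.0651


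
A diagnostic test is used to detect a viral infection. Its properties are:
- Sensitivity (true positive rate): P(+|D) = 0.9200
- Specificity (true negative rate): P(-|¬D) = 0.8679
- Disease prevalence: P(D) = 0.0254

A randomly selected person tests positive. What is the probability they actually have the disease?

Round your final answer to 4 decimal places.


Let D = has disease, + = positive test

Given:
- P(D) = 0.0254 (prevalence)
- P(+|D) = 0.9200 (sensitivity)
- P(-|¬D) = 0.8679 (specificity)
- P(+|¬D) = 0.1321 (false positive rate = 1 - specificity)

Step 1: Find P(+)
P(+) = P(+|D)P(D) + P(+|¬D)P(¬D)
     = 0.9200 × 0.0254 + 0.1321 × 0.9746
     = 0.02336800 + 0.12874466
     = 0.15211266

Step 2: Apply Bayes' theorem for P(D|+)
P(D|+) = P(+|D)P(D) / P(+)
       = 0.02336800 / 0.15211266
       = 0.1536


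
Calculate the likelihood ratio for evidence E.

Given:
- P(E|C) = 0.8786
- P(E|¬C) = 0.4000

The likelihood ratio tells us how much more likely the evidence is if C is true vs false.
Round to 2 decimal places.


Likelihood Ratio (LR) = P(E|C) / P(E|¬C)

LR = 0.8786 / 0.4000
   = 2.20

The evidence is 2.20 times more likely if C is true than if C is false.
LR > 1, so observing E raises the odds in favor of C.


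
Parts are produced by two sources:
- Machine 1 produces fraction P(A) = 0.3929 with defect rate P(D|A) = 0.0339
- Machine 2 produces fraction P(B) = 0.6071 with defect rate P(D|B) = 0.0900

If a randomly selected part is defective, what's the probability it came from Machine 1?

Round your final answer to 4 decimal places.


Let A = from Machine 1, D = defective

Given:
- P(A) = 0.3929, P(B) = 0.6071
- P(D|A) = 0.0339, P(D|B) = 0.0900

Step 1: Find P(D)
P(D) = P(D|A)P(A) + P(D|B)P(B)
     = 0.0339 × 0.3929 + 0.0900 × 0.6071
     = 0.01331931 + 0.05463900
     = 0.06795831

Step 2: Apply Bayes' theorem
P(A|D) = P(D|A)P(A) / P(D)
       = 0.01331931 / 0.06795831
       = 0.1960


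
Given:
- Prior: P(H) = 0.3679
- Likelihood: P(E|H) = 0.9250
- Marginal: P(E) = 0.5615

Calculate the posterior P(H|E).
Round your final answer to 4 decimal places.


Using Bayes' theorem:

P(H|E) = P(E|H) × P(H) / P(E)
       = 0.9250 × 0.3679 / 0.5615
       = 0.34030750 / 0.5615
       = 0.6061

The evidence strengthens our belief in H.
Prior: 0.3679 → Posterior: 0.6061


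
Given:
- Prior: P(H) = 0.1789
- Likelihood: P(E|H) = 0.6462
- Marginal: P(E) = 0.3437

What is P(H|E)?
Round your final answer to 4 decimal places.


Using Bayes' theorem:

P(H|E) = P(E|H) × P(H) / P(E)
       = 0.6462 × 0.1789 / 0.3437
       = 0.11560518 / 0.3437
       = 0.3364

The evidence strengthens our belief in H.
Prior: 0.1789 → Posterior: 0.3364


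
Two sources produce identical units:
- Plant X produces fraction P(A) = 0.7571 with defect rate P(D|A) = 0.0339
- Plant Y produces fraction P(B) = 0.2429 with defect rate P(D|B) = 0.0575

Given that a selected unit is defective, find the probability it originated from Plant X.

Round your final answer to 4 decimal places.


Let A = from Plant X, D = defective

Given:
- P(A) = 0.7571, P(B) = 0.2429
- P(D|A) = 0.0339, P(D|B) = 0.0575

Step 1: Find P(D)
P(D) = P(D|A)P(A) + P(D|B)P(B)
     = 0.0339 × 0.7571 + 0.0575 × 0.2429
     = 0.02566569 + 0.01396675
     = 0.03963244

Step 2: Apply Bayes' theorem
P(A|D) = P(D|A)P(A) / P(D)
       = 0.02566569 / 0.03963244
       = 0.6476


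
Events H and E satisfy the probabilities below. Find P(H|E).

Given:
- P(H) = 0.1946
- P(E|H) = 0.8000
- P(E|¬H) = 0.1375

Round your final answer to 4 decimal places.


Bayes' theorem: P(H|E) = P(E|H) × P(H) / P(E)

Step 1: Calculate P(E) using law of total probability
P(E) = P(E|H)P(H) + P(E|¬H)P(¬H)
     = 0.8000 × 0.1946 + 0.1375 × 0.8054
     = 0.15568000 + 0.11074250
     = 0.26642250

Step 2: Apply Bayes' theorem
P(H|E) = P(E|H) × P(H) / P(E)
       = 0.15568000 / 0.26642250
       = 0.5843


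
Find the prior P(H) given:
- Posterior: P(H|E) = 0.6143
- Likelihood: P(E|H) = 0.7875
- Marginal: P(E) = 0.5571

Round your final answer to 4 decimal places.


From Bayes' theorem: P(H|E) = P(E|H) × P(H) / P(E)

Rearranging for P(H):
P(H) = P(H|E) × P(E) / P(E|H)
     = 0.6143 × 0.5571 / 0.7875
     = 0.34222653 / 0.7875
     = 0.4346


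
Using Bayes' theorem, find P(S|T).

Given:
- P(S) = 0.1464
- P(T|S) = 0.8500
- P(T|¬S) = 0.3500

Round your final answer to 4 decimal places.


Bayes' theorem: P(S|T) = P(T|S) × P(S) / P(T)

Step 1: Calculate P(T) using law of total probability
P(T) = P(T|S)P(S) + P(T|¬S)P(¬S)
     = 0.8500 × 0.1464 + 0.3500 × 0.8536
     = 0.12444000 + 0.29876000
     = 0.42320000

Step 2: Apply Bayes' theorem
P(S|T) = P(T|S) × P(S) / P(T)
       = 0.12444000 / 0.42320000
       = 0.2940


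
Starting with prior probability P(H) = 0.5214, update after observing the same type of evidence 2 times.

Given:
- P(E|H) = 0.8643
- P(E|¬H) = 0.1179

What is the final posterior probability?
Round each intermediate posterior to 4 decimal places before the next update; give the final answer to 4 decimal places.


Sequential Bayesian updating:

Initial prior: P(H) = 0.5214

Update 1:
  P(E) = 0.8643 × 0.5214 + 0.1179 × 0.4786 = 0.45064602 + 0.05642694 = 0.50707296
  P(H|E) = 0.45064602 / 0.50707296 = 0.8887

Update 2:
  P(E) = 0.8643 × 0.8887 + 0.1179 × 0.1113 = 0.76810341 + 0.01312227 = 0.78122568
  P(H|E) = 0.76810341 / 0.78122568 = 0.9832

Final posterior: 0.9832


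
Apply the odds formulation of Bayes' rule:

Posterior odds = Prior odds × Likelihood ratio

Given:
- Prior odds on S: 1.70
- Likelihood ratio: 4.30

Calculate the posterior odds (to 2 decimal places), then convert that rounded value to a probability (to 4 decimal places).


Step 1: Calculate posterior odds
Posterior odds = Prior odds × LR
               = 1.70 × 4.30
               = 7.31

Step 2: Convert to probability
P(S|E) = Posterior odds / (1 + Posterior odds)
       = 7.31 / (1 + 7.31)
       = 7.31 / 8.31
       = 0.8797

The evidence increased P(S) from 0.6296 to 0.8797.


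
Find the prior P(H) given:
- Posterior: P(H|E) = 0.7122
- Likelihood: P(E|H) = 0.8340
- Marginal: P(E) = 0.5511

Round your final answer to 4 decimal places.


From Bayes' theorem: P(H|E) = P(E|H) × P(H) / P(E)

Rearranging for P(H):
P(H) = P(H|E) × P(E) / P(E|H)
     = 0.7122 × 0.5511 / 0.8340
     = 0.39249342 / 0.8340
     = 0.4706


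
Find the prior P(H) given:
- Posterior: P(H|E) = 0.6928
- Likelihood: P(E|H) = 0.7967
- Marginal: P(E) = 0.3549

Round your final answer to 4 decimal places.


From Bayes' theorem: P(H|E) = P(E|H) × P(H) / P(E)

Rearranging for P(H):
P(H) = P(H|E) × P(E) / P(E|H)
     = 0.6928 × 0.3549 / 0.7967
     = 0.24587472 / 0.7967
     = 0.3086


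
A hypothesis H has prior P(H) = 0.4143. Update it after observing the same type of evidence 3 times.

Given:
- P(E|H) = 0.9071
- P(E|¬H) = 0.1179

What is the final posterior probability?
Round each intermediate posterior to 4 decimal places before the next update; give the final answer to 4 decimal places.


Sequential Bayesian updating:

Initial prior: P(H) = 0.4143

Update 1:
  P(E) = 0.9071 × 0.4143 + 0.1179 × 0.5857 = 0.37581153 + 0.06905403 = 0.44486556
  P(H|E) = 0.37581153 / 0.44486556 = 0.8448

Update 2:
  P(E) = 0.9071 × 0.8448 + 0.1179 × 0.1552 = 0.76631808 + 0.01829808 = 0.78461616
  P(H|E) = 0.76631808 / 0.78461616 = 0.9767

Update 3:
  P(E) = 0.9071 × 0.9767 + 0.1179 × 0.0233 = 0.88596457 + 0.00274707 = 0.88871164
  P(H|E) = 0.88596457 / 0.88871164 = 0.9969

Final posterior: 0.9969


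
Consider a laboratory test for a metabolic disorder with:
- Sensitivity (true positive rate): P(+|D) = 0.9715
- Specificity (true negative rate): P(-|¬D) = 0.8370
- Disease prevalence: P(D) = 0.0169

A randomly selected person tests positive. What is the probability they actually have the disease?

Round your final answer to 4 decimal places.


Let D = has disease, + = positive test

Given:
- P(D) = 0.0169 (prevalence)
- P(+|D) = 0.9715 (sensitivity)
- P(-|¬D) = 0.8370 (specificity)
- P(+|¬D) = 0.1630 (false positive rate = 1 - specificity)

Step 1: Find P(+)
P(+) = P(+|D)P(D) + P(+|¬D)P(¬D)
     = 0.9715 × 0.0169 + 0.1630 × 0.9831
     = 0.01641835 + 0.16024530
     = 0.17666365

Step 2: Apply Bayes' theorem for P(D|+)
P(D|+) = P(+|D)P(D) / P(+)
       = 0.01641835 / 0.17666365
       = 0.0929


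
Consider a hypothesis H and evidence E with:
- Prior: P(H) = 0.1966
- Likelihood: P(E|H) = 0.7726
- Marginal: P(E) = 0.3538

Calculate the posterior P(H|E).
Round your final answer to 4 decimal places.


Using Bayes' theorem:

P(H|E) = P(E|H) × P(H) / P(E)
       = 0.7726 × 0.1966 / 0.3538
       = 0.15189316 / 0.3538
       = 0.4293

The evidence strengthens our belief in H.
Prior: 0.1966 → Posterior: 0.4293


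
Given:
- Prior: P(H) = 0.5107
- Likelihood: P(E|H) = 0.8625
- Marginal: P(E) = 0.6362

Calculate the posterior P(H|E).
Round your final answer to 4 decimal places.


Using Bayes' theorem:

P(H|E) = P(E|H) × P(H) / P(E)
       = 0.8625 × 0.5107 / 0.6362
       = 0.44047875 / 0.6362
       = 0.6924

The evidence strengthens our belief in H.
Prior: 0.5107 → Posterior: 0.6924


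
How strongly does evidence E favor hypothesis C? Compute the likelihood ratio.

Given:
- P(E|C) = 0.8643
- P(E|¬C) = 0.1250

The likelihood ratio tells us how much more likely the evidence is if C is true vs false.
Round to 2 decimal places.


Likelihood Ratio (LR) = P(E|C) / P(E|¬C)

LR = 0.8643 / 0.1250
   = 6.91

The evidence is 6.91 times more likely if C is true than if C is false.
Because LR exceeds 1, E is evidence for C.


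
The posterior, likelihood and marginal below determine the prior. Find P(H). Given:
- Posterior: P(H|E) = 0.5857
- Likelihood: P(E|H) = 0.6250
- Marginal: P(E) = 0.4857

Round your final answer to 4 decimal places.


From Bayes' theorem: P(H|E) = P(E|H) × P(H) / P(E)

Rearranging for P(H):
P(H) = P(H|E) × P(E) / P(E|H)
     = 0.5857 × 0.4857 / 0.6250
     = 0.28447449 / 0.6250
     = 0.4552


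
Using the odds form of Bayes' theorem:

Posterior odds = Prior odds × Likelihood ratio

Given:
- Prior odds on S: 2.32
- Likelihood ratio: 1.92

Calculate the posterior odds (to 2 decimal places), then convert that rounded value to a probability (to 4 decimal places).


Step 1: Calculate posterior odds
Posterior odds = Prior odds × LR
               = 2.32 × 1.92
               = 4.45

Step 2: Convert to probability
P(S|E) = Posterior odds / (1 + Posterior odds)
       = 4.45 / (1 + 4.45)
       = 4.45 / 5.45
       = 0.8165

The evidence increased P(S) from 0.6988 to 0.8165.


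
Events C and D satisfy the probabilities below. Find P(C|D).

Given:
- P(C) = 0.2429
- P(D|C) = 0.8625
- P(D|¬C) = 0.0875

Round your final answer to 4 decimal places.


Bayes' theorem: P(C|D) = P(D|C) × P(C) / P(D)

Step 1: Calculate P(D) using law of total probability
P(D) = P(D|C)P(C) + P(D|¬C)P(¬C)
     = 0.8625 × 0.2429 + 0.0875 × 0.7571
     = 0.20950125 + 0.06624625
     = 0.27574750

Step 2: Apply Bayes' theorem
P(C|D) = P(D|C) × P(C) / P(D)
       = 0.20950125 / 0.27574750
       = 0.7598


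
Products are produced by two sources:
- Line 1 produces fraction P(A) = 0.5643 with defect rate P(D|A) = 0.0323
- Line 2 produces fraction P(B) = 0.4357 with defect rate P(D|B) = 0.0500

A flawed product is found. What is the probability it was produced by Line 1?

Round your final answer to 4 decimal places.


Let A = from Line 1, D = flawed

Given:
- P(A) = 0.5643, P(B) = 0.4357
- P(D|A) = 0.0323, P(D|B) = 0.0500

Step 1: Find P(D)
P(D) = P(D|A)P(A) + P(D|B)P(B)
     = 0.0323 × 0.5643 + 0.0500 × 0.4357
     = 0.01822689 + 0.02178500
     = 0.04001189

Step 2: Apply Bayes' theorem
P(A|D) = P(D|A)P(A) / P(D)
       = 0.01822689 / 0.04001189
       = 0.4555


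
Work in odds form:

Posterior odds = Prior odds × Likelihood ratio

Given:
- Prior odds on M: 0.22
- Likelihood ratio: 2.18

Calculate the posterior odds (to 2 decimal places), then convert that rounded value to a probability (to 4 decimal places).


Step 1: Calculate posterior odds
Posterior odds = Prior odds × LR
               = 0.22 × 2.18
               = 0.48

Step 2: Convert to probability
P(M|E) = Posterior odds / (1 + Posterior odds)
       = 0.48 / (1 + 0.48)
       = 0.48 / 1.48
       = 0.3243

The evidence increased P(M) from 0.1803 to 0.3243.


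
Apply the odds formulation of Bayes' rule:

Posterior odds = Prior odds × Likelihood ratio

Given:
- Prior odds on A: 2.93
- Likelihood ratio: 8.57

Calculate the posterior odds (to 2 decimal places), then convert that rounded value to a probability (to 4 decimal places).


Step 1: Calculate posterior odds
Posterior odds = Prior odds × LR
               = 2.93 × 8.57
               = 25.11

Step 2: Convert to probability
P(A|E) = Posterior odds / (1 + Posterior odds)
       = 25.11 / (1 + 25.11)
       = 25.11 / 26.11
       = 0.9617

The evidence increased P(A) from 0.7455 to 0.9617.


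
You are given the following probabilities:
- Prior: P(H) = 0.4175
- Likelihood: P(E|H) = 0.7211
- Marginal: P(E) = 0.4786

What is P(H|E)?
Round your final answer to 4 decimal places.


Using Bayes' theorem:

P(H|E) = P(E|H) × P(H) / P(E)
       = 0.7211 × 0.4175 / 0.4786
       = 0.30105925 / 0.4786
       = 0.6290

The evidence strengthens our belief in H.
Prior: 0.4175 → Posterior: 0.6290


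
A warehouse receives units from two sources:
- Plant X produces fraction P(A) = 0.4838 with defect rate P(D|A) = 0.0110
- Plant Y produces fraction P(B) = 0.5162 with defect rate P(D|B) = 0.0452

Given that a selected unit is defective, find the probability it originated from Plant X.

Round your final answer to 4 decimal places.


Let A = from Plant X, D = defective

Given:
- P(A) = 0.4838, P(B) = 0.5162
- P(D|A) = 0.0110, P(D|B) = 0.0452

Step 1: Find P(D)
P(D) = P(D|A)P(A) + P(D|B)P(B)
     = 0.0110 × 0.4838 + 0.0452 × 0.5162
     = 0.00532180 + 0.02333224
     = 0.02865404

Step 2: Apply Bayes' theorem
P(A|D) = P(D|A)P(A) / P(D)
       = 0.00532180 / 0.02865404
       = 0.1857


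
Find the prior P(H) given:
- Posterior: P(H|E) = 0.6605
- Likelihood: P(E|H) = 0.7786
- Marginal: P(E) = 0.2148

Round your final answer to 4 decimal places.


From Bayes' theorem: P(H|E) = P(E|H) × P(H) / P(E)

Rearranging for P(H):
P(H) = P(H|E) × P(E) / P(E|H)
     = 0.6605 × 0.2148 / 0.7786
     = 0.14187540 / 0.7786
     = 0.1822


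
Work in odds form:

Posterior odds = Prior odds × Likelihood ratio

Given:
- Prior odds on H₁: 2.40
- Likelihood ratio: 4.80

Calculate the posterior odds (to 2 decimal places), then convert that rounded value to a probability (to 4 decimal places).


Step 1: Calculate posterior odds
Posterior odds = Prior odds × LR
               = 2.40 × 4.80
               = 11.52

Step 2: Convert to probability
P(H₁|E) = Posterior odds / (1 + Posterior odds)
       = 11.52 / (1 + 11.52)
       = 11.52 / 12.52
       = 0.9201

The evidence increased P(H₁) from 0.7059 to 0.9201.


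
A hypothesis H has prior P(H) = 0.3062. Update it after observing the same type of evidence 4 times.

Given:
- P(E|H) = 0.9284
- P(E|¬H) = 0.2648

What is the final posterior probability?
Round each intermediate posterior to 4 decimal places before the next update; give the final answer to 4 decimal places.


Sequential Bayesian updating:

Initial prior: P(H) = 0.3062

Update 1:
  P(E) = 0.9284 × 0.3062 + 0.2648 × 0.6938 = 0.28427608 + 0.18371824 = 0.46799432
  P(H|E) = 0.28427608 / 0.46799432 = 0.6074

Update 2:
  P(E) = 0.9284 × 0.6074 + 0.2648 × 0.3926 = 0.56391016 + 0.10396048 = 0.66787064
  P(H|E) = 0.56391016 / 0.66787064 = 0.8443

Update 3:
  P(E) = 0.9284 × 0.8443 + 0.2648 × 0.1557 = 0.78384812 + 0.04122936 = 0.82507748
  P(H|E) = 0.78384812 / 0.82507748 = 0.9500

Update 4:
  P(E) = 0.9284 × 0.9500 + 0.2648 × 0.0500 = 0.88198000 + 0.01324000 = 0.89522000
  P(H|E) = 0.88198000 / 0.89522000 = 0.9852

Final posterior: 0.9852


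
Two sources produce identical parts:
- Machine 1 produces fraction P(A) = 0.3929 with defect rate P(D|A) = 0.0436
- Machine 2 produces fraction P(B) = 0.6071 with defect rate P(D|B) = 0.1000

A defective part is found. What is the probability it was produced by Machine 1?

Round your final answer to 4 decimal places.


Let A = from Machine 1, D = defective

Given:
- P(A) = 0.3929, P(B) = 0.6071
- P(D|A) = 0.0436, P(D|B) = 0.1000

Step 1: Find P(D)
P(D) = P(D|A)P(A) + P(D|B)P(B)
     = 0.0436 × 0.3929 + 0.1000 × 0.6071
     = 0.01713044 + 0.06071000
     = 0.07784044

Step 2: Apply Bayes' theorem
P(A|D) = P(D|A)P(A) / P(D)
       = 0.01713044 / 0.07784044
       = 0.2201
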